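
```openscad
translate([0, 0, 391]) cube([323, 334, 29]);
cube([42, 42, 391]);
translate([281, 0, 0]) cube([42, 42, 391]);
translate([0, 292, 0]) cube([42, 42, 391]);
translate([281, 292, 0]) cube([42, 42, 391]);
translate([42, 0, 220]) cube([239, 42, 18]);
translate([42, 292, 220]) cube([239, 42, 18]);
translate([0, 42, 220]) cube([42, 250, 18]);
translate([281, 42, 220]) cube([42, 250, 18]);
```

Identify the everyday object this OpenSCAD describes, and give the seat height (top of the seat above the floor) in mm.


A stool. The seat height is 420 mm.

A 323×334×29 slab at z = 391 on four corner posts — a stool. The seat top is 391 + 29 = 420 mm.


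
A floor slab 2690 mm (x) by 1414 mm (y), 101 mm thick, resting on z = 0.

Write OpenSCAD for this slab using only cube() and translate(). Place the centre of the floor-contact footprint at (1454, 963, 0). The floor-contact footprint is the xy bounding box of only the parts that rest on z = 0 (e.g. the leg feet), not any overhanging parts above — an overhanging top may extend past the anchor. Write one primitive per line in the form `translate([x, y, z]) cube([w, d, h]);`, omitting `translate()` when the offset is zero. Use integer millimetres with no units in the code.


translate([109, 256, 0]) cube([2690, 1414, 101]);


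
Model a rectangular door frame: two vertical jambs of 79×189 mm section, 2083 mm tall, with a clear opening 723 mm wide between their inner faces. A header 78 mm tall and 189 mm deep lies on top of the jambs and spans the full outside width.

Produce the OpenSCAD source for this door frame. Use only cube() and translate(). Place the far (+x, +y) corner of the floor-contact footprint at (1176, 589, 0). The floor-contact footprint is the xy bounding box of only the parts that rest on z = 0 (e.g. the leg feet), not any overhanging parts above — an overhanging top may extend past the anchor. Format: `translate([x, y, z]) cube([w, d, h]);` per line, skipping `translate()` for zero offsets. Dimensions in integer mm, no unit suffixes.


translate([295, 400, 0]) cube([79, 189, 2083]);
translate([1097, 400, 0]) cube([79, 189, 2083]);
translate([295, 400, 2083]) cube([881, 189, 78]);


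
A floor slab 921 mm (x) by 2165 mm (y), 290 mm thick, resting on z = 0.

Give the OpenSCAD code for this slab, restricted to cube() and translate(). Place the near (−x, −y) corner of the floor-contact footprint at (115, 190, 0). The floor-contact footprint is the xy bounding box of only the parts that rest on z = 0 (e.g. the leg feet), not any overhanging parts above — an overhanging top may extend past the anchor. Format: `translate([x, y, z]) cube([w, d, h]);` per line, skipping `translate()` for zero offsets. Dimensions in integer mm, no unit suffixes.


translate([115, 190, 0]) cube([921, 2165, 290]);


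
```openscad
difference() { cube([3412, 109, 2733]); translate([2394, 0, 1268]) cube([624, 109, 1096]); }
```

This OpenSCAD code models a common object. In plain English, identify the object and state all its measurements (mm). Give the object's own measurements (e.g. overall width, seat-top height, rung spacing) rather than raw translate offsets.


A wall 3412 mm long (x), 109 mm thick (y), 2733 mm tall, with a rectangular window opening cut through it. The opening is 624 mm wide and 1096 mm tall; its sill is at z = 1268 mm and its near (−x) edge is 2394 mm from the wall's −x end. The opening passes through the full wall thickness.


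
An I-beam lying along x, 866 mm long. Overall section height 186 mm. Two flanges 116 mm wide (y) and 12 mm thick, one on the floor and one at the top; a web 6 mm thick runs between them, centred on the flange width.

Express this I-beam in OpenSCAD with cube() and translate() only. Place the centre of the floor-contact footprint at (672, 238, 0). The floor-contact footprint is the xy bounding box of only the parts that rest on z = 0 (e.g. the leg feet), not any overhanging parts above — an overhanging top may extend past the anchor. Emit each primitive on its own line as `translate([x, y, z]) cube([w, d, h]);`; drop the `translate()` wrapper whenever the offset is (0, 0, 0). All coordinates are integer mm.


translate([239, 180, 0]) cube([866, 116, 12]);
translate([239, 235, 12]) cube([866, 6, 162]);
translate([239, 180, 174]) cube([866, 116, 12]);


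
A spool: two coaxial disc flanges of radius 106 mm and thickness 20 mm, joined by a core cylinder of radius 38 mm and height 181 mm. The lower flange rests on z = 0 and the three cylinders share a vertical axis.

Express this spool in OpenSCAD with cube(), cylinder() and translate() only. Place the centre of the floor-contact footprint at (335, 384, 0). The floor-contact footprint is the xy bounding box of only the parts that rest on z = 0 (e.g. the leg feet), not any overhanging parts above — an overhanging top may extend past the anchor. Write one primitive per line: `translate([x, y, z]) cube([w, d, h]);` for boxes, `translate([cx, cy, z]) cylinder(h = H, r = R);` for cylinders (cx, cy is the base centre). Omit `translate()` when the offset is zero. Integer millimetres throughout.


translate([335, 384, 0]) cylinder(h = 20, r = 106);
translate([335, 384, 20]) cylinder(h = 181, r = 38);
translate([335, 384, 201]) cylinder(h = 20, r = 106);


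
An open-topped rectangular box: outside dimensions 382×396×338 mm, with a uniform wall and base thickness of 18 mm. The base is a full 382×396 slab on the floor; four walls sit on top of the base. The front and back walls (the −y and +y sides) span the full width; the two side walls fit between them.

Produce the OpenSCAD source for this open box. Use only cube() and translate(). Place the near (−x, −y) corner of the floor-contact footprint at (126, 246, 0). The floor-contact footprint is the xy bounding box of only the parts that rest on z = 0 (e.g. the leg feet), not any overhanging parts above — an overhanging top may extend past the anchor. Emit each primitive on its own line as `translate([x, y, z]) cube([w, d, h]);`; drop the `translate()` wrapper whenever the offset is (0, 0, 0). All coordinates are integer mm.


translate([126, 246, 0]) cube([382, 396, 18]);
translate([126, 246, 18]) cube([382, 18, 320]);
translate([126, 624, 18]) cube([382, 18, 320]);
translate([126, 264, 18]) cube([18, 360, 320]);
translate([490, 264, 18]) cube([18, 360, 320]);


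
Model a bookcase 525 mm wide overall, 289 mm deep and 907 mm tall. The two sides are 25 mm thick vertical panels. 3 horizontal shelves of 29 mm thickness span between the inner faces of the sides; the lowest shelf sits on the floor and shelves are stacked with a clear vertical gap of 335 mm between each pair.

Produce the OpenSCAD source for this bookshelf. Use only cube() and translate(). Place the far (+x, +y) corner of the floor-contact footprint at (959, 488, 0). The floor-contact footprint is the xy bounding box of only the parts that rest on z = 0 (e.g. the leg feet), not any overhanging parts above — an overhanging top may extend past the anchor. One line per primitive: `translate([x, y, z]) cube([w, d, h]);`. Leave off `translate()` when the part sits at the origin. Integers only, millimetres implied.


translate([434, 199, 0]) cube([25, 289, 907]);
translate([934, 199, 0]) cube([25, 289, 907]);
translate([459, 199, 0]) cube([475, 289, 29]);
translate([459, 199, 364]) cube([475, 289, 29]);
translate([459, 199, 728]) cube([475, 289, 29]);


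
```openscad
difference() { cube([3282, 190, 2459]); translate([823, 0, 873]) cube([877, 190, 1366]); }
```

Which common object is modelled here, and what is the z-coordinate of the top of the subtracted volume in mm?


A wall with a window opening. The window head height is 2239 mm.

A wall with a rectangular opening subtracted — a window. Sill at z = 873, opening 1366 mm tall, so the head is at 873 + 1366 = 2239 mm.


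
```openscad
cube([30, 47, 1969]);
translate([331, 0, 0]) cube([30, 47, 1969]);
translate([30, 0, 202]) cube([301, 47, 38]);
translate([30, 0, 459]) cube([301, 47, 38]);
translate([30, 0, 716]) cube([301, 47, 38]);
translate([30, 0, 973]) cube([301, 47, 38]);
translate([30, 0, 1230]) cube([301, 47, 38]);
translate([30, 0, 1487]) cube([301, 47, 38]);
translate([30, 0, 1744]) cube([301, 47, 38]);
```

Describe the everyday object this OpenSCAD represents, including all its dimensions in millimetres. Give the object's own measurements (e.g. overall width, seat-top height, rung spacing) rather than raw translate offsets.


A straight ladder. Two 30×47 mm vertical rails, 1969 mm tall, stand 361 mm apart (outside-to-outside) with their front faces coplanar on the −y side. 7 rungs, each 47 mm deep and 38 mm tall, span between the inner faces of the rails, front faces flush with the rails. The lowest rung's underside is at z = 202 mm and rungs are spaced 257 mm apart (underside to underside).


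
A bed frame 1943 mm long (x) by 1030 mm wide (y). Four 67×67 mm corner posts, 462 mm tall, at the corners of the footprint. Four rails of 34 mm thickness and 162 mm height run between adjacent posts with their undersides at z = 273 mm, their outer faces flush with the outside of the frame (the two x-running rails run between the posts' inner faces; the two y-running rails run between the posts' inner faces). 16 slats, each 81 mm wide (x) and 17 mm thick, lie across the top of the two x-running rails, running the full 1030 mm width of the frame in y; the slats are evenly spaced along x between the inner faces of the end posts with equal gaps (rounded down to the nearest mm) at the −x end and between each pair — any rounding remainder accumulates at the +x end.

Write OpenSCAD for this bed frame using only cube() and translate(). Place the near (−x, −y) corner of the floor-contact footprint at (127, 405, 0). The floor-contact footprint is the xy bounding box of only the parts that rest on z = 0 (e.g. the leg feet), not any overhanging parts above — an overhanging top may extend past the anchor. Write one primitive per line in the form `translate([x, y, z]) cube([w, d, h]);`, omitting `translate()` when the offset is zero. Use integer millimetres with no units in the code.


translate([127, 405, 0]) cube([67, 67, 462]);
translate([127, 1368, 0]) cube([67, 67, 462]);
translate([2003, 405, 0]) cube([67, 67, 462]);
translate([2003, 1368, 0]) cube([67, 67, 462]);
translate([194, 405, 273]) cube([1809, 34, 162]);
translate([194, 1401, 273]) cube([1809, 34, 162]);
translate([127, 472, 273]) cube([34, 896, 162]);
translate([2036, 472, 273]) cube([34, 896, 162]);
translate([224, 405, 435]) cube([81, 1030, 17]);
translate([335, 405, 435]) cube([81, 1030, 17]);
translate([446, 405, 435]) cube([81, 1030, 17]);
translate([557, 405, 435]) cube([81, 1030, 17]);
translate([668, 405, 435]) cube([81, 1030, 17]);
translate([779, 405, 435]) cube([81, 1030, 17]);
translate([890, 405, 435]) cube([81, 1030, 17]);
translate([1001, 405, 435]) cube([81, 1030, 17]);
translate([1112, 405, 435]) cube([81, 1030, 17]);
translate([1223, 405, 435]) cube([81, 1030, 17]);
translate([1334, 405, 435]) cube([81, 1030, 17]);
translate([1445, 405, 435]) cube([81, 1030, 17]);
translate([1556, 405, 435]) cube([81, 1030, 17]);
translate([1667, 405, 435]) cube([81, 1030, 17]);
translate([1778, 405, 435]) cube([81, 1030, 17]);
translate([1889, 405, 435]) cube([81, 1030, 17]);


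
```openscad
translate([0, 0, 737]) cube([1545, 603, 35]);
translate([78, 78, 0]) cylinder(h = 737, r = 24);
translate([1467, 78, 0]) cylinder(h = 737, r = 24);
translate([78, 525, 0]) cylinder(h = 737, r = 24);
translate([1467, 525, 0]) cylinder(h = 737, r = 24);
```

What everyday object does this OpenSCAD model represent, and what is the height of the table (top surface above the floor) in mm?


A table. The table height is 772 mm.

A 1545×603×35 slab sits at z = 737 on four Ø48 mm round legs — a table. The top surface is at 737 + 35 = 772 mm.


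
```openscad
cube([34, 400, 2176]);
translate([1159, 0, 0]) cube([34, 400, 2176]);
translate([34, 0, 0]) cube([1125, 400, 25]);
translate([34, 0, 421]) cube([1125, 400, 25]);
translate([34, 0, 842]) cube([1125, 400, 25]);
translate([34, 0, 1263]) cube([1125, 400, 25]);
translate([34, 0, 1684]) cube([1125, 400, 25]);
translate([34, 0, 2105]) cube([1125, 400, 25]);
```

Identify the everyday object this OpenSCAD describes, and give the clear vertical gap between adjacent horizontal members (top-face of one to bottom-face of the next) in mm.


A bookshelf. The clear shelf gap is 396 mm.

Two tall side panels with 6 horizontal boards between them — a bookshelf. The first two shelf undersides are at z = 0 and z = 421; with shelf thickness 25, the clear gap is 421 − 0 − 25 = 396 mm.


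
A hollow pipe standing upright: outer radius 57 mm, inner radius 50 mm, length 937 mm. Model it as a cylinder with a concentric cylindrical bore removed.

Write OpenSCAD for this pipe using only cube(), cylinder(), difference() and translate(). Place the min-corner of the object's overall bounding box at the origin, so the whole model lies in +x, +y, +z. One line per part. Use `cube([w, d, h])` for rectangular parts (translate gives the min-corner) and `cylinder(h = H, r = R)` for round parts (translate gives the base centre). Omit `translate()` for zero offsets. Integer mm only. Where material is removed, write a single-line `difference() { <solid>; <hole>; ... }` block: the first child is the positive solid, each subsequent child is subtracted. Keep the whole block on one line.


difference() { translate([57, 57, 0]) cylinder(h = 937, r = 57); translate([57, 57, 0]) cylinder(h = 937, r = 50); }


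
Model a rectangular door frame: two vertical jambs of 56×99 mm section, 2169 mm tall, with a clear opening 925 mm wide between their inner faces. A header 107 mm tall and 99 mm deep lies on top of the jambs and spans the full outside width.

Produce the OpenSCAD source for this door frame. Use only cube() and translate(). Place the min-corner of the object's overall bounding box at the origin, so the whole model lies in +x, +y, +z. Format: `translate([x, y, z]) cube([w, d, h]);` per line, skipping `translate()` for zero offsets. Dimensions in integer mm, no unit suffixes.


cube([56, 99, 2169]);
translate([981, 0, 0]) cube([56, 99, 2169]);
translate([0, 0, 2169]) cube([1037, 99, 107]);


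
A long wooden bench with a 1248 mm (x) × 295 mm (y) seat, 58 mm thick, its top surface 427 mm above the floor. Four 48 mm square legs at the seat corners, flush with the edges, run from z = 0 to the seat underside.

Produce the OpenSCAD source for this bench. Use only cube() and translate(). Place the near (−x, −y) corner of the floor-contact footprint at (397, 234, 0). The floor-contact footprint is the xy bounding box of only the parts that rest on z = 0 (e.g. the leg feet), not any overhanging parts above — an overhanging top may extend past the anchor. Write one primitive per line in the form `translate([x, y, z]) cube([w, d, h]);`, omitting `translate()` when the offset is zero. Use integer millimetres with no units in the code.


// leg_h = 427 − 58 = 369
translate([397, 234, 369]) cube([1248, 295, 58]);
translate([397, 234, 0]) cube([48, 48, 369]);
translate([397, 481, 0]) cube([48, 48, 369]);
translate([1597, 234, 0]) cube([48, 48, 369]);
translate([1597, 481, 0]) cube([48, 48, 369]);


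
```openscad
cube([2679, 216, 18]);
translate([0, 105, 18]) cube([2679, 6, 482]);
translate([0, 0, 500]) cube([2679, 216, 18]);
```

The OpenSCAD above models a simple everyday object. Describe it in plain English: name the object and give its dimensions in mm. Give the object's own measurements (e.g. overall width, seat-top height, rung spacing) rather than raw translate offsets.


An I-beam lying along x, 2679 mm long. Overall section height 518 mm. Two flanges 216 mm wide (y) and 18 mm thick, one on the floor and one at the top; a web 6 mm thick runs between them, centred on the flange width.


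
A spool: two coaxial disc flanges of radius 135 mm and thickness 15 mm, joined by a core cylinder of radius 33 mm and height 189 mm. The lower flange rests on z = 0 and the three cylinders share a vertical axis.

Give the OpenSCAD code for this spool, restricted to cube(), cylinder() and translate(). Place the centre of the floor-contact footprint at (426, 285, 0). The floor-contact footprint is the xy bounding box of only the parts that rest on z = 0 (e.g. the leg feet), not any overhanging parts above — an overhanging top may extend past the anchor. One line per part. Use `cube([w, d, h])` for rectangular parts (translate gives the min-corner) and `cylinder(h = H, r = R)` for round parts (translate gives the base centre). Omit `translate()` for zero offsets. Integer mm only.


translate([426, 285, 0]) cylinder(h = 15, r = 135);
translate([426, 285, 15]) cylinder(h = 189, r = 33);
translate([426, 285, 204]) cylinder(h = 15, r = 135);


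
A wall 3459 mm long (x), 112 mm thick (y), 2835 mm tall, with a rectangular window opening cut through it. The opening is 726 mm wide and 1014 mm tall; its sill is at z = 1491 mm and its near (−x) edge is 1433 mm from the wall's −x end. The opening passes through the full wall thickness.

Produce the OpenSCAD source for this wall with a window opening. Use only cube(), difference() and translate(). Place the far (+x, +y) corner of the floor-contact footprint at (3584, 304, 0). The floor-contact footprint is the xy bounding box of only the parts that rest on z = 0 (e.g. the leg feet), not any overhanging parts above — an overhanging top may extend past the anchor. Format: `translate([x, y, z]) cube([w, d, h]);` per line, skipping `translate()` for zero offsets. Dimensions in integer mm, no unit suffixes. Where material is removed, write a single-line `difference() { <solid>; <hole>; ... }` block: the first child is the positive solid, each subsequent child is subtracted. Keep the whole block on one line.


difference() { translate([125, 192, 0]) cube([3459, 112, 2835]); translate([1558, 192, 1491]) cube([726, 112, 1014]); }


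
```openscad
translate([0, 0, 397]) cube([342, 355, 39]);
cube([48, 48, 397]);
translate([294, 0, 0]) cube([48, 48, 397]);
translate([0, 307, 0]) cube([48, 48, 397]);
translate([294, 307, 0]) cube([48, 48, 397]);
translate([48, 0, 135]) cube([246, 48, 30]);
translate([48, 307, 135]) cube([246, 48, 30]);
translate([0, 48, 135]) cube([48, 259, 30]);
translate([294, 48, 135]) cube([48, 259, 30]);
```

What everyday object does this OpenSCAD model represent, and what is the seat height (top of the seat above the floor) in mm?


A stool. The seat height is 436 mm.

A 342×355×39 slab at z = 397 on four corner posts — a stool. The seat top is 397 + 39 = 436 mm.


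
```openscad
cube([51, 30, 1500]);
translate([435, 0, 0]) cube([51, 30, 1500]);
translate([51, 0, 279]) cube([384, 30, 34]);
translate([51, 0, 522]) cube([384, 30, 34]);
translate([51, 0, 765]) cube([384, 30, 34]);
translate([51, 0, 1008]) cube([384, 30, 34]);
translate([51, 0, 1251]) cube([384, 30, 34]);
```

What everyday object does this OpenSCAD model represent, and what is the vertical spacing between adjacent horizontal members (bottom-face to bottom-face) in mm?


A ladder. The rung spacing is 243 mm.

Two tall 51×30 posts with 5 short bars between them — a ladder. Adjacent rungs sit at z = 279 and z = 522, so the spacing is 522 − 279 = 243 mm.


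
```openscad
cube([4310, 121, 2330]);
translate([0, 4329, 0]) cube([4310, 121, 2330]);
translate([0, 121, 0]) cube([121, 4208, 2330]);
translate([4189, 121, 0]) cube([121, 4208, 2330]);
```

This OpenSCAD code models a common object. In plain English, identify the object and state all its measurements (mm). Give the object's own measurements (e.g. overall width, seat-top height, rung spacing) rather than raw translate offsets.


The wall frame of a small rectangular building: four walls, each 2330 mm tall and 121 mm thick, enclosing a footprint 4310 mm (x) by 4450 mm (y) outside-to-outside, with no floor or roof. The front and back walls (the −y and +y sides) span the full width; the two side walls fit between them.


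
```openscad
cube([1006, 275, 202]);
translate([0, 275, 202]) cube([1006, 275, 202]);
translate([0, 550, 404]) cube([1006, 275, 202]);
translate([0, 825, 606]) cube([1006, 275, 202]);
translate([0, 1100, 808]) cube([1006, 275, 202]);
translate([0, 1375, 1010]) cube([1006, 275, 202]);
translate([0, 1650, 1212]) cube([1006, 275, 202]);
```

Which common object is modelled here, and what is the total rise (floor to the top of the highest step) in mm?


A staircase. The total rise is 1414 mm.

7 identical blocks, each offset up and back from the previous — a staircase. Each step is 202 mm tall and there are 7 of them, so the total rise is 7 × 202 = 1414 mm.


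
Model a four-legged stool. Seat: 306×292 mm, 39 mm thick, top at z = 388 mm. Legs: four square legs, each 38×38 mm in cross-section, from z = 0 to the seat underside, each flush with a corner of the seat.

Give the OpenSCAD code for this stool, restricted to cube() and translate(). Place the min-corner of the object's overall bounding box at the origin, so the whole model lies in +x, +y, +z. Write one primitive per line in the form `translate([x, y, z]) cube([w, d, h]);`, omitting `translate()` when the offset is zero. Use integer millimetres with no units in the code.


translate([0, 0, 349]) cube([306, 292, 39]);
cube([38, 38, 349]);
translate([268, 0, 0]) cube([38, 38, 349]);
translate([0, 254, 0]) cube([38, 38, 349]);
translate([268, 254, 0]) cube([38, 38, 349]);


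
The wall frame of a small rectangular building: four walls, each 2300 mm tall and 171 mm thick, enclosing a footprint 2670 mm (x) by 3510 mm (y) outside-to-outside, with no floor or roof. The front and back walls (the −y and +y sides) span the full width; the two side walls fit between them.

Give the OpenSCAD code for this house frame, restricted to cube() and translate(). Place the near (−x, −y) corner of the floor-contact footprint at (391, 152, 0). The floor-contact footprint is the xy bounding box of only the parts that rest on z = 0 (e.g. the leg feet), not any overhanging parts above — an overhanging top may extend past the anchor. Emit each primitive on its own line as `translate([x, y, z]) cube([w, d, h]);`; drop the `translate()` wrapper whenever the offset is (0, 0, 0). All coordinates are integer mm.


translate([391, 152, 0]) cube([2670, 171, 2300]);
translate([391, 3491, 0]) cube([2670, 171, 2300]);
translate([391, 323, 0]) cube([171, 3168, 2300]);
translate([2890, 323, 0]) cube([171, 3168, 2300]);


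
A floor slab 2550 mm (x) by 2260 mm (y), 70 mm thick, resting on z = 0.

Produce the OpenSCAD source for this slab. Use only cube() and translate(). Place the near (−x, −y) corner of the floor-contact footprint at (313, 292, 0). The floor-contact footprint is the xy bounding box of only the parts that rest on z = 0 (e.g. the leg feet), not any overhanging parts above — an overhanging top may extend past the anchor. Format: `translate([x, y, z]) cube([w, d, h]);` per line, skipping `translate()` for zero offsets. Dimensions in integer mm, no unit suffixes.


translate([313, 292, 0]) cube([2550, 2260, 70]);


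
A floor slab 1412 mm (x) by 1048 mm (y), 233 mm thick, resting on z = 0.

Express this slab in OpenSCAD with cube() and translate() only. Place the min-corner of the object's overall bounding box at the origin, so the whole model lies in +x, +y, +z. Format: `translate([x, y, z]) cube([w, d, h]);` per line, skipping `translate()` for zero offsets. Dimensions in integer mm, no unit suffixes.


cube([1412, 1048, 233]);


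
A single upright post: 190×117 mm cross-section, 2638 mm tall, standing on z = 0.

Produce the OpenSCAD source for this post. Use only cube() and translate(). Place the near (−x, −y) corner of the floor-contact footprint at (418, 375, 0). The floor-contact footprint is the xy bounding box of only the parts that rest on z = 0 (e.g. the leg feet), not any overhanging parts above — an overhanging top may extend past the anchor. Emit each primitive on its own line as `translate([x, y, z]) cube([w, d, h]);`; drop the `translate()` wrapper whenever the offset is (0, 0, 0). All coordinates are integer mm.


translate([418, 375, 0]) cube([190, 117, 2638]);


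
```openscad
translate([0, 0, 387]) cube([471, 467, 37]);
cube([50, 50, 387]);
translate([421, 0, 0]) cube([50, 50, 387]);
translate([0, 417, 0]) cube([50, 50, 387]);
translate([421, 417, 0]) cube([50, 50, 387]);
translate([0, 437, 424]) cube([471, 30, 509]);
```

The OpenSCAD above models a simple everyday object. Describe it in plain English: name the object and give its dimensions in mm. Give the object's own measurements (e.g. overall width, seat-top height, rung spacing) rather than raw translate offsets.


A chair. The seat is a 471×467×37 mm slab with its top at z = 424 mm, on four 50×50 mm corner legs (flush with the seat edges, standing on z = 0). A flat backrest 30 mm thick, 509 mm tall, spans the full seat width and rises from the seat top along its +y edge, rear face flush with the rear of the seat.


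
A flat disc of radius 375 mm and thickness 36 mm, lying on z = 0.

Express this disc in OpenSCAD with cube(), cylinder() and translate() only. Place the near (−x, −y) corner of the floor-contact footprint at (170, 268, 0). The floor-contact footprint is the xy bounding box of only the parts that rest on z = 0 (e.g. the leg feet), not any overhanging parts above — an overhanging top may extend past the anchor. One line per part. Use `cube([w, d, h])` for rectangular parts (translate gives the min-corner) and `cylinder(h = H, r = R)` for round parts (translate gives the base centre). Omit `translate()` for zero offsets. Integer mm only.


translate([545, 643, 0]) cylinder(h = 36, r = 375);


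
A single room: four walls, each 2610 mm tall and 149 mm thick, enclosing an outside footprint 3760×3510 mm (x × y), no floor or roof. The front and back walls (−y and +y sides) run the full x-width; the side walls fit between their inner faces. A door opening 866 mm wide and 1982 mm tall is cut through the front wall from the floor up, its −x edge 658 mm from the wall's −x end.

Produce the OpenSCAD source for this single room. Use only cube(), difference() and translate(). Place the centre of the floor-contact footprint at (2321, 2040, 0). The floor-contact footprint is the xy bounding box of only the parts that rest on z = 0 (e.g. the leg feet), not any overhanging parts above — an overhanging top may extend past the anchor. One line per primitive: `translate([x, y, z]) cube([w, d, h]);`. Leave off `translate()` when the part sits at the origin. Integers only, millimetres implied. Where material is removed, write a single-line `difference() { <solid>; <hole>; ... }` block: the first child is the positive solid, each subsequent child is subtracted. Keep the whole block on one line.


difference() { translate([441, 285, 0]) cube([3760, 149, 2610]); translate([1099, 285, 0]) cube([866, 149, 1982]); }
translate([441, 3646, 0]) cube([3760, 149, 2610]);
translate([441, 434, 0]) cube([149, 3212, 2610]);
translate([4052, 434, 0]) cube([149, 3212, 2610]);


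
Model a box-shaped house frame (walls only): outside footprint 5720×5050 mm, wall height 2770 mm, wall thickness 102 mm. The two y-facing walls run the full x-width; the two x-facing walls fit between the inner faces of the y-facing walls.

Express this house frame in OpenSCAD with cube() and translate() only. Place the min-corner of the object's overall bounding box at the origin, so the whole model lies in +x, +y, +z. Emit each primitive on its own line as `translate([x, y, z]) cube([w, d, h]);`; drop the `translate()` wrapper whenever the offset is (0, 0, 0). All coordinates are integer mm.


cube([5720, 102, 2770]);
translate([0, 4948, 0]) cube([5720, 102, 2770]);
translate([0, 102, 0]) cube([102, 4846, 2770]);
translate([5618, 102, 0]) cube([102, 4846, 2770]);


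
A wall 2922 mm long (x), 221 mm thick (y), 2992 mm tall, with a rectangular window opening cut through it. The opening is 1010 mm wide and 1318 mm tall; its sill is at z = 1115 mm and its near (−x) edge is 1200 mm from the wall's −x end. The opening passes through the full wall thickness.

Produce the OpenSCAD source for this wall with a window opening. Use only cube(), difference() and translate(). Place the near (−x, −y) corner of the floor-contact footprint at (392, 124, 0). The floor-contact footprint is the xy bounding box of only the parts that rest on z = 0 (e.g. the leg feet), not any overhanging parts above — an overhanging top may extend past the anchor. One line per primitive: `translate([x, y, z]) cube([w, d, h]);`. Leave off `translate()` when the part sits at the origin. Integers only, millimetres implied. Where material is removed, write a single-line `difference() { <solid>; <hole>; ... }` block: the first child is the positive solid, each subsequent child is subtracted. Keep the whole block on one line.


difference() { translate([392, 124, 0]) cube([2922, 221, 2992]); translate([1592, 124, 1115]) cube([1010, 221, 1318]); }


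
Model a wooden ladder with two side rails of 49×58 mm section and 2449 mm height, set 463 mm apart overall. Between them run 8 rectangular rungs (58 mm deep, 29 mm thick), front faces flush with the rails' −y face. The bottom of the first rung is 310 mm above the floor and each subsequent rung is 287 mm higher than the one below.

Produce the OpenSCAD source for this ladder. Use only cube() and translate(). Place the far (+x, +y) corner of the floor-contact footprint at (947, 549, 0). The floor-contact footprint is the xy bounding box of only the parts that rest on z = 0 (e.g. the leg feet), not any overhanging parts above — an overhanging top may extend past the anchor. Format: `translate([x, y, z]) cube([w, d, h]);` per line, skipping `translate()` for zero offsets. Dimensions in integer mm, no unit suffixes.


// rung span = 463 - 2*49 = 365
// rung[k] z = 310 + k*287
translate([484, 491, 0]) cube([49, 58, 2449]);
translate([898, 491, 0]) cube([49, 58, 2449]);
translate([533, 491, 310]) cube([365, 58, 29]);
translate([533, 491, 597]) cube([365, 58, 29]);
translate([533, 491, 884]) cube([365, 58, 29]);
translate([533, 491, 1171]) cube([365, 58, 29]);
translate([533, 491, 1458]) cube([365, 58, 29]);
translate([533, 491, 1745]) cube([365, 58, 29]);
translate([533, 491, 2032]) cube([365, 58, 29]);
translate([533, 491, 2319]) cube([365, 58, 29]);


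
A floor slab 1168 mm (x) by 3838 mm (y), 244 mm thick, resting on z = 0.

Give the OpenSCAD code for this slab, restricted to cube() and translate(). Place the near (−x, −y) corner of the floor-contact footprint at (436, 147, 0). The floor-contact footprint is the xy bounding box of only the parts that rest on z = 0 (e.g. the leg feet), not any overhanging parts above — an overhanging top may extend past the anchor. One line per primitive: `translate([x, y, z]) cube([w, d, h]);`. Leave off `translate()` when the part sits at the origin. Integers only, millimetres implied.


translate([436, 147, 0]) cube([1168, 3838, 244]);


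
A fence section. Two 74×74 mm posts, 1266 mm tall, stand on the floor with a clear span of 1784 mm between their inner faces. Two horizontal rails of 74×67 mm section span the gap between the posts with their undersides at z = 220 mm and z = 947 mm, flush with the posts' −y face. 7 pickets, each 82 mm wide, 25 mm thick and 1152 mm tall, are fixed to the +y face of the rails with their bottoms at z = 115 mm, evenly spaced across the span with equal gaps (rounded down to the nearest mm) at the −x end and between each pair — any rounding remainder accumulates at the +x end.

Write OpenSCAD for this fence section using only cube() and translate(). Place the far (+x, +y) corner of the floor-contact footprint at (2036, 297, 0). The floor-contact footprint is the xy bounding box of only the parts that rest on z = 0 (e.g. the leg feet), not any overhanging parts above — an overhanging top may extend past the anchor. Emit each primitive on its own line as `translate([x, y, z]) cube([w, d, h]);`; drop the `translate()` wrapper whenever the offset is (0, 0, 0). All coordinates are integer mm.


translate([104, 223, 0]) cube([74, 74, 1266]);
translate([1962, 223, 0]) cube([74, 74, 1266]);
translate([178, 223, 220]) cube([1784, 74, 67]);
translate([178, 223, 947]) cube([1784, 74, 67]);
translate([329, 297, 115]) cube([82, 25, 1152]);
translate([562, 297, 115]) cube([82, 25, 1152]);
translate([795, 297, 115]) cube([82, 25, 1152]);
translate([1028, 297, 115]) cube([82, 25, 1152]);
translate([1261, 297, 115]) cube([82, 25, 1152]);
translate([1494, 297, 115]) cube([82, 25, 1152]);
translate([1727, 297, 115]) cube([82, 25, 1152]);


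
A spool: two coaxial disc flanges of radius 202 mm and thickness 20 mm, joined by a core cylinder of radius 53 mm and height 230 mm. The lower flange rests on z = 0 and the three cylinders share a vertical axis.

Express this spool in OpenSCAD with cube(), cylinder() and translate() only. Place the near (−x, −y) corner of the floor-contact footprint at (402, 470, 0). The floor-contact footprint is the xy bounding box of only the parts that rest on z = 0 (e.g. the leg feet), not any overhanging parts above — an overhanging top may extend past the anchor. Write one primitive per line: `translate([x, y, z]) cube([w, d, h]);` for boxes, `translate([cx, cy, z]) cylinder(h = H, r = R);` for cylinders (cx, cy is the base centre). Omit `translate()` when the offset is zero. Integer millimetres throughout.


translate([604, 672, 0]) cylinder(h = 20, r = 202);
translate([604, 672, 20]) cylinder(h = 230, r = 53);
translate([604, 672, 250]) cylinder(h = 20, r = 202);


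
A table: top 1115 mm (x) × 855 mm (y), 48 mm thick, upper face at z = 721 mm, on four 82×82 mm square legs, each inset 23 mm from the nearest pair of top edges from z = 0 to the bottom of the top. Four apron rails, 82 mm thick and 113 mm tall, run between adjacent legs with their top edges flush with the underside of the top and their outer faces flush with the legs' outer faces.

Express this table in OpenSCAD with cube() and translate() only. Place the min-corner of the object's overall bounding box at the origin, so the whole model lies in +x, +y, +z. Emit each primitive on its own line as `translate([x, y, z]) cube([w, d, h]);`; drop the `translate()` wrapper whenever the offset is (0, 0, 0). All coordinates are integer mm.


// leg_h = 721 - 48 = 673
// apron z = 673 - 113 = 560
translate([0, 0, 673]) cube([1115, 855, 48]);
translate([23, 23, 0]) cube([82, 82, 673]);
translate([1010, 23, 0]) cube([82, 82, 673]);
translate([23, 750, 0]) cube([82, 82, 673]);
translate([1010, 750, 0]) cube([82, 82, 673]);
translate([105, 23, 560]) cube([905, 82, 113]);
translate([105, 750, 560]) cube([905, 82, 113]);
translate([23, 105, 560]) cube([82, 645, 113]);
translate([1010, 105, 560]) cube([82, 645, 113]);


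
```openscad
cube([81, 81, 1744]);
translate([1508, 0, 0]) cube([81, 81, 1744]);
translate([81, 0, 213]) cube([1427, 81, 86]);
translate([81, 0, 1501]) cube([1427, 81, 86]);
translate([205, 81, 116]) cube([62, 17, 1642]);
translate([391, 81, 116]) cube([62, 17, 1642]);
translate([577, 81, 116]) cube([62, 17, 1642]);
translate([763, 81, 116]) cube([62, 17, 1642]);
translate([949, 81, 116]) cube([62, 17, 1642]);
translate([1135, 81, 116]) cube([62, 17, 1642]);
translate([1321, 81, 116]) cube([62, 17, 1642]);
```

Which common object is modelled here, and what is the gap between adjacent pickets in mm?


A fence section. The picket gap is 124 mm.

Two posts, two rails, 7 pickets — a fence section. Span 1427 mm holds 7 pickets of 62 mm with 8 equal gaps: ⌊(1427 − 7·62) / 8⌋ = 124 mm.


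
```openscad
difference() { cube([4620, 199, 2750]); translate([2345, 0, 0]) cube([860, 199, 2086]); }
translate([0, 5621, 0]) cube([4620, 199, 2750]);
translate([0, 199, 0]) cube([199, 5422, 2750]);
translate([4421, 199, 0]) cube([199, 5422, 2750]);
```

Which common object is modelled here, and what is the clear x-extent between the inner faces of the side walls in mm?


A single room. The interior width is 4222 mm.

Four walls enclosing a rectangle with a door in the front wall — a room. Outside width 4620 minus two 199 mm walls gives 4222 mm.


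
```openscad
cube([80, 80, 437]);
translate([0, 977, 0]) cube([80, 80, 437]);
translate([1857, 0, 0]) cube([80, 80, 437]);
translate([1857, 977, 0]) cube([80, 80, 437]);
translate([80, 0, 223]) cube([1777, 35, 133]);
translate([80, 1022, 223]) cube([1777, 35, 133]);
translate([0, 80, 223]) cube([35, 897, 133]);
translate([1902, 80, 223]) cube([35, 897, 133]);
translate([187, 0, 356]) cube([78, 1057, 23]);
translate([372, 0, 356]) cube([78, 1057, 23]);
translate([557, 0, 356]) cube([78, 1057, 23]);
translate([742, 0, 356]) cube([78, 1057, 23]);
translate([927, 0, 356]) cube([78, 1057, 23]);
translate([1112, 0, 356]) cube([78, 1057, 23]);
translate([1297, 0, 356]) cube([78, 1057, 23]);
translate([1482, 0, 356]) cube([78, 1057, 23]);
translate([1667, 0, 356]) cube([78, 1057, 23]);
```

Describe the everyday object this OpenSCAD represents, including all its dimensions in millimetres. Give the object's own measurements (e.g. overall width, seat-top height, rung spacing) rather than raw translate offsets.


A bed frame 1937 mm long (x) by 1057 mm wide (y). Four 80×80 mm corner posts, 437 mm tall, at the corners of the footprint. Four rails of 35 mm thickness and 133 mm height run between adjacent posts with their undersides at z = 223 mm, their outer faces flush with the outside of the frame (the two x-running rails run between the posts' inner faces; the two y-running rails run between the posts' inner faces). 9 slats, each 78 mm wide (x) and 23 mm thick, lie across the top of the two x-running rails, running the full 1057 mm width of the frame in y; along x they sit between the end posts with a 107 mm gap after the −x posts and between neighbouring slats, leaving 112 mm before the +x posts.


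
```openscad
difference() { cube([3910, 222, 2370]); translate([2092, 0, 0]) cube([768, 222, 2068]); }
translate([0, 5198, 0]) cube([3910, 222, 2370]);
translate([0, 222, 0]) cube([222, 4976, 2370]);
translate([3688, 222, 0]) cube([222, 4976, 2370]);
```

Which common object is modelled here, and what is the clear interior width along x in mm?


A single room. The interior width is 3466 mm.

Four walls enclosing a rectangle with a door in the front wall — a room. Outside width 3910 minus two 222 mm walls gives 3466 mm.


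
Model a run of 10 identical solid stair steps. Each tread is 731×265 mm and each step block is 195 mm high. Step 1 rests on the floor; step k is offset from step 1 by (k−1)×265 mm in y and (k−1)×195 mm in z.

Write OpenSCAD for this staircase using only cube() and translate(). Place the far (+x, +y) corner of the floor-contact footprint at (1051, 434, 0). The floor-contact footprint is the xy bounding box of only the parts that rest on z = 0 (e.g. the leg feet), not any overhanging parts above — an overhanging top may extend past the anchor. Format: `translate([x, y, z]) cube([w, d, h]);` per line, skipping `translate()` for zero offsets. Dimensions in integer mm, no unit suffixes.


translate([320, 169, 0]) cube([731, 265, 195]);
translate([320, 434, 195]) cube([731, 265, 195]);
translate([320, 699, 390]) cube([731, 265, 195]);
translate([320, 964, 585]) cube([731, 265, 195]);
translate([320, 1229, 780]) cube([731, 265, 195]);
translate([320, 1494, 975]) cube([731, 265, 195]);
translate([320, 1759, 1170]) cube([731, 265, 195]);
translate([320, 2024, 1365]) cube([731, 265, 195]);
translate([320, 2289, 1560]) cube([731, 265, 195]);
translate([320, 2554, 1755]) cube([731, 265, 195]);


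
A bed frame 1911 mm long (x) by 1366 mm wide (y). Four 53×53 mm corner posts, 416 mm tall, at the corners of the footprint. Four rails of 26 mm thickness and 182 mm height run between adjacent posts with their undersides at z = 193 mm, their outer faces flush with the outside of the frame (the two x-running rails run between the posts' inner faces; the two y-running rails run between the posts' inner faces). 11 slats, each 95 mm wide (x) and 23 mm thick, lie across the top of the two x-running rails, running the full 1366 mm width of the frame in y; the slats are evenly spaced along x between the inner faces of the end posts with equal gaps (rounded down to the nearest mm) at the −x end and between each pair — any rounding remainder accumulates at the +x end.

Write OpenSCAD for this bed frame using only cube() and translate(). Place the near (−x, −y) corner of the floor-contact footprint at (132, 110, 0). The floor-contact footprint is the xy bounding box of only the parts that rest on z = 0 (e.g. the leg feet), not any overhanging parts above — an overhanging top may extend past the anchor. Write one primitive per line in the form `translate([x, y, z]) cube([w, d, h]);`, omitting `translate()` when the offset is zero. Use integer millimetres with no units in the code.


translate([132, 110, 0]) cube([53, 53, 416]);
translate([132, 1423, 0]) cube([53, 53, 416]);
translate([1990, 110, 0]) cube([53, 53, 416]);
translate([1990, 1423, 0]) cube([53, 53, 416]);
translate([185, 110, 193]) cube([1805, 26, 182]);
translate([185, 1450, 193]) cube([1805, 26, 182]);
translate([132, 163, 193]) cube([26, 1260, 182]);
translate([2017, 163, 193]) cube([26, 1260, 182]);
translate([248, 110, 375]) cube([95, 1366, 23]);
translate([406, 110, 375]) cube([95, 1366, 23]);
translate([564, 110, 375]) cube([95, 1366, 23]);
translate([722, 110, 375]) cube([95, 1366, 23]);
translate([880, 110, 375]) cube([95, 1366, 23]);
translate([1038, 110, 375]) cube([95, 1366, 23]);
translate([1196, 110, 375]) cube([95, 1366, 23]);
translate([1354, 110, 375]) cube([95, 1366, 23]);
translate([1512, 110, 375]) cube([95, 1366, 23]);
translate([1670, 110, 375]) cube([95, 1366, 23]);
translate([1828, 110, 375]) cube([95, 1366, 23]);
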